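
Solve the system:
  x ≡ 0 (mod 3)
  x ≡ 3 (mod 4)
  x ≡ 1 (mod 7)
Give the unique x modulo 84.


Moduli 3, 4, 7 are pairwise coprime; by CRT there is a unique solution modulo M = 3 · 4 · 7 = 84.
Solve pairwise, accumulating the modulus:
  Start with x ≡ 0 (mod 3).
  Combine with x ≡ 3 (mod 4): since gcd(3, 4) = 1, we get a unique residue mod 12.
    Write x = 0 + 3·t and substitute into x ≡ 3 (mod 4): 3·t ≡ 3 − 0 = 3 (mod 4).
    The inverse of 3 mod 4 is 3 (since 3·3 = 9 = 2·4 + 1), so t ≡ 3·3 = 9 ≡ 1 (mod 4).
    Then x = 0 + 3·1 = 3, valid modulo lcm(3, 4) = 12: x ≡ 3 (mod 12).
  Combine with x ≡ 1 (mod 7): since gcd(12, 7) = 1, we get a unique residue mod 84.
    Write x = 3 + 12·t and substitute into x ≡ 1 (mod 7): 12·t ≡ 1 − 3 = -2 (mod 7).
    Reduce coefficients mod 7: 5·t ≡ 5 (mod 7).
    The inverse of 5 mod 7 is 3 (since 5·3 = 15 = 2·7 + 1), so t ≡ 3·5 = 15 ≡ 1 (mod 7).
    Then x = 3 + 12·1 = 15, valid modulo lcm(12, 7) = 84: x ≡ 15 (mod 84).
Verify: 15 mod 3 = 0 ✓, 15 mod 4 = 3 ✓, 15 mod 7 = 1 ✓.

x ≡ 15 (mod 84).


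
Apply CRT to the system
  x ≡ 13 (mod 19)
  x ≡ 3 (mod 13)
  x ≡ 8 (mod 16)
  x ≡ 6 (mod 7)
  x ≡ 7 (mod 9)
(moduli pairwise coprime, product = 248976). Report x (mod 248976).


Product of moduli M = 19 · 13 · 16 · 7 · 9 = 248976.
Merge one congruence at a time:
  Start: x ≡ 13 (mod 19).
  Combine with x ≡ 3 (mod 13); new modulus lcm = 247.
    Write x = 13 + 19·t and substitute into x ≡ 3 (mod 13): 19·t ≡ 3 − 13 = -10 (mod 13).
    Reduce coefficients mod 13: 6·t ≡ 3 (mod 13).
    The inverse of 6 mod 13 is 11 (since 6·11 = 66 = 5·13 + 1), so t ≡ 11·3 = 33 ≡ 7 (mod 13).
    Then x = 13 + 19·7 = 146, valid modulo lcm(19, 13) = 247: x ≡ 146 (mod 247).
  Combine with x ≡ 8 (mod 16); new modulus lcm = 3952.
    Write x = 146 + 247·t and substitute into x ≡ 8 (mod 16): 247·t ≡ 8 − 146 = -138 (mod 16).
    Reduce coefficients mod 16: 7·t ≡ 6 (mod 16).
    The inverse of 7 mod 16 is 7 (since 7·7 = 49 = 3·16 + 1), so t ≡ 7·6 = 42 ≡ 10 (mod 16).
    Then x = 146 + 247·10 = 2616, valid modulo lcm(247, 16) = 3952: x ≡ 2616 (mod 3952).
  Combine with x ≡ 6 (mod 7); new modulus lcm = 27664.
    Write x = 2616 + 3952·t and substitute into x ≡ 6 (mod 7): 3952·t ≡ 6 − 2616 = -2610 (mod 7).
    Reduce coefficients mod 7: 4·t ≡ 1 (mod 7).
    The inverse of 4 mod 7 is 2 (since 4·2 = 8 = 1·7 + 1), so t ≡ 2·1 = 2 ≡ 2 (mod 7).
    Then x = 2616 + 3952·2 = 10520, valid modulo lcm(3952, 7) = 27664: x ≡ 10520 (mod 27664).
  Combine with x ≡ 7 (mod 9); new modulus lcm = 248976.
    Write x = 10520 + 27664·t and substitute into x ≡ 7 (mod 9): 27664·t ≡ 7 − 10520 = -10513 (mod 9).
    Reduce coefficients mod 9: 7·t ≡ 8 (mod 9).
    The inverse of 7 mod 9 is 4 (since 7·4 = 28 = 3·9 + 1), so t ≡ 4·8 = 32 ≡ 5 (mod 9).
    Then x = 10520 + 27664·5 = 148840, valid modulo lcm(27664, 9) = 248976: x ≡ 148840 (mod 248976).
Verify against each original: 148840 mod 19 = 13, 148840 mod 13 = 3, 148840 mod 16 = 8, 148840 mod 7 = 6, 148840 mod 9 = 7.

x ≡ 148840 (mod 248976).


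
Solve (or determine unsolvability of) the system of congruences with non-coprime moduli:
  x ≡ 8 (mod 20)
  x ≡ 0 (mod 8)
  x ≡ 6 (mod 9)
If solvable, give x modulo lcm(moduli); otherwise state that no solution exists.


Moduli 20, 8, 9 are not pairwise coprime, so CRT works modulo lcm(m_i) when all pairwise compatibility conditions hold.
Pairwise compatibility: gcd(m_i, m_j) must divide a_i - a_j for every pair.
Merge one congruence at a time:
  Start: x ≡ 8 (mod 20).
  Combine with x ≡ 0 (mod 8): gcd(20, 8) = 4; 0 - 8 = -8, which IS divisible by 4, so compatible.
    Write x = 8 + 20·t and substitute into x ≡ 0 (mod 8): 20·t ≡ 0 − 8 = -8 (mod 8).
    Divide the congruence (and modulus) by g = 4: 5·t ≡ -2 (mod 2).
    Reduce coefficients mod 2: 1·t ≡ 0 (mod 2).
    So t ≡ 0 (mod 2).
    Then x = 8 + 20·0 = 8, valid modulo lcm(20, 8) = 40: x ≡ 8 (mod 40).
  Combine with x ≡ 6 (mod 9): gcd(40, 9) = 1; 6 - 8 = -2, which IS divisible by 1, so compatible.
    Write x = 8 + 40·t and substitute into x ≡ 6 (mod 9): 40·t ≡ 6 − 8 = -2 (mod 9).
    Reduce coefficients mod 9: 4·t ≡ 7 (mod 9).
    The inverse of 4 mod 9 is 7 (since 4·7 = 28 = 3·9 + 1), so t ≡ 7·7 = 49 ≡ 4 (mod 9).
    Then x = 8 + 40·4 = 168, valid modulo lcm(40, 9) = 360: x ≡ 168 (mod 360).
Verify: 168 mod 20 = 8, 168 mod 8 = 0, 168 mod 9 = 6.

x ≡ 168 (mod 360).


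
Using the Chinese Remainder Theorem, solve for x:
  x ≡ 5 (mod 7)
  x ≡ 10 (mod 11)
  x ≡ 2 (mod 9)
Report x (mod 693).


Moduli 7, 11, 9 are pairwise coprime; by CRT there is a unique solution modulo M = 7 · 11 · 9 = 693.
Solve pairwise, accumulating the modulus:
  Start with x ≡ 5 (mod 7).
  Combine with x ≡ 10 (mod 11): since gcd(7, 11) = 1, we get a unique residue mod 77.
    Write x = 5 + 7·t and substitute into x ≡ 10 (mod 11): 7·t ≡ 10 − 5 = 5 (mod 11).
    The inverse of 7 mod 11 is 8 (since 7·8 = 56 = 5·11 + 1), so t ≡ 8·5 = 40 ≡ 7 (mod 11).
    Then x = 5 + 7·7 = 54, valid modulo lcm(7, 11) = 77: x ≡ 54 (mod 77).
  Combine with x ≡ 2 (mod 9): since gcd(77, 9) = 1, we get a unique residue mod 693.
    Write x = 54 + 77·t and substitute into x ≡ 2 (mod 9): 77·t ≡ 2 − 54 = -52 (mod 9).
    Reduce coefficients mod 9: 5·t ≡ 2 (mod 9).
    The inverse of 5 mod 9 is 2 (since 5·2 = 10 = 1·9 + 1), so t ≡ 2·2 = 4 ≡ 4 (mod 9).
    Then x = 54 + 77·4 = 362, valid modulo lcm(77, 9) = 693: x ≡ 362 (mod 693).
Verify: 362 mod 7 = 5 ✓, 362 mod 11 = 10 ✓, 362 mod 9 = 2 ✓.

x ≡ 362 (mod 693).


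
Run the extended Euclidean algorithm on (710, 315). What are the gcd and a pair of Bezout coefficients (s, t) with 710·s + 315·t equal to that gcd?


Euclidean algorithm on (710, 315) — divide until remainder is 0:
  710 = 2 · 315 + 80
  315 = 3 · 80 + 75
  80 = 1 · 75 + 5
  75 = 15 · 5 + 0
gcd(710, 315) = 5.
Track Bezout coefficients alongside the remainders: start with r₀ = 710 = a·1 + b·0 (s = 1, t = 0) and r₁ = 315 = a·0 + b·1 (s = 0, t = 1); each new remainder r_{k+1} = r_{k-1} − q_k·r_k inherits s_{k+1} = s_{k-1} − q_k·s_k, t_{k+1} = t_{k-1} − q_k·t_k, so r_k = a·s_k + b·t_k at every step:
  q = 2: r = 80, s = 1 − 2·0 = 1, t = 0 − 2·1 = -2  (check: 710·1 + 315·(-2) = 80)
  q = 3: r = 75, s = 0 − 3·1 = -3, t = 1 − 3·(-2) = 7  (check: 710·(-3) + 315·7 = 75)
  q = 1: r = 5, s = 1 − 1·(-3) = 4, t = -2 − 1·7 = -9  (check: 710·4 + 315·(-9) = 5)
The row with r = 5 (the gcd) gives the Bezout coefficients s = 4, t = -9.
Result: 710 · (4) + 315 · (-9) = 5.

gcd(710, 315) = 5; s = 4, t = -9 (check: 710·4 + 315·(-9) = 5).


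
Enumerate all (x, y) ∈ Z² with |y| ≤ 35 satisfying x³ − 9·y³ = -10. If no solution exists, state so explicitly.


The equation is x³ - 9y³ = -10. For fixed y, x³ = 9·y³ − 10, so a solution requires the RHS to be a perfect cube.
Strategy: iterate y from -35 to 35, compute RHS = 9·y³ − 10, and check whether it is a (positive or negative) perfect cube.
Check small values of y:
  y = 0: RHS = -10 is not a perfect cube.
  y = 1: RHS = -1 = (-1)³ ⇒ x = -1 works.
  y = -1: RHS = -19 is not a perfect cube.
  y = 2: RHS = 62 is not a perfect cube.
  y = -2: RHS = -82 is not a perfect cube.
  y = 3: RHS = 233 is not a perfect cube.
  y = -3: RHS = -253 is not a perfect cube.
Continuing the search up to |y| = 35 finds no further solutions beyond those listed.
Collected solutions: (-1, 1).

Solutions (with |y| ≤ 35): (-1, 1).


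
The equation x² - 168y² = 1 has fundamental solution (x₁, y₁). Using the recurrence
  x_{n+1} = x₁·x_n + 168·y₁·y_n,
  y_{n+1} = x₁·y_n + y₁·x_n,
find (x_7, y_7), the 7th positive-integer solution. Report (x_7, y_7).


Step 1: Find the fundamental solution (x₁, y₁) of x² - 168y² = 1.
  Expand √168 as a continued fraction. a₀ = ⌊√168⌋ = 12; iterate m_{k+1} = d_k·a_k − m_k, d_{k+1} = (168 − m_{k+1}²)/d_k, a_{k+1} = ⌊(a₀ + m_{k+1})/d_{k+1}⌋ (starting m₀ = 0, d₀ = 1), with convergents p_k = a_k·p_{k-1} + p_{k-2}, q_k = a_k·q_{k-1} + q_{k-2} (p₋₁ = 1, q₋₁ = 0):
  k = 0: a₀ = 12; p₀/q₀ = 12/1; p₀² − 168·q₀² = 144 − 168 = -24.
  k = 1: m = 12, d = 24, a = ⌊(12 + 12)/24⌋ = 1; p/q = (1·12 + 1)/(1·1 + 0) = 13/1; p² − 168·q² = 169 − 168 = 1.
  The first convergent with p² − 168·q² = 1 gives the fundamental solution (x₁, y₁) = (13, 1).
Step 2: Apply the recurrence (x_{n+1}, y_{n+1}) = (x₁x_n + 168y₁y_n, x₁y_n + y₁x_n) repeatedly.
  From (x_1, y_1) = (13, 1): x_2 = 13·13 + 168·1·1 = 337; y_2 = 13·1 + 1·13 = 26.
  From (x_2, y_2) = (337, 26): x_3 = 13·337 + 168·1·26 = 8749; y_3 = 13·26 + 1·337 = 675.
  From (x_3, y_3) = (8749, 675): x_4 = 13·8749 + 168·1·675 = 227137; y_4 = 13·675 + 1·8749 = 17524.
  From (x_4, y_4) = (227137, 17524): x_5 = 13·227137 + 168·1·17524 = 5896813; y_5 = 13·17524 + 1·227137 = 454949.
  From (x_5, y_5) = (5896813, 454949): x_6 = 13·5896813 + 168·1·454949 = 153090001; y_6 = 13·454949 + 1·5896813 = 11811150.
  From (x_6, y_6) = (153090001, 11811150): x_7 = 13·153090001 + 168·1·11811150 = 3974443213; y_7 = 13·11811150 + 1·153090001 = 306634951.
Step 3: Verify x_7² - 168·y_7² = 15796198853361763369 - 15796198853361763368 = 1 (should be 1). ✓

(x_1, y_1) = (13, 1); (x_7, y_7) = (3974443213, 306634951).


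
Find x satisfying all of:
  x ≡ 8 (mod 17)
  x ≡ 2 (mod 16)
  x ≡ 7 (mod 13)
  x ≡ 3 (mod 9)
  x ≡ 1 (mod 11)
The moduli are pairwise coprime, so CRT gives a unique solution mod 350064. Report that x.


Product of moduli M = 17 · 16 · 13 · 9 · 11 = 350064.
Merge one congruence at a time:
  Start: x ≡ 8 (mod 17).
  Combine with x ≡ 2 (mod 16); new modulus lcm = 272.
    Write x = 8 + 17·t and substitute into x ≡ 2 (mod 16): 17·t ≡ 2 − 8 = -6 (mod 16).
    Reduce coefficients mod 16: 1·t ≡ 10 (mod 16).
    So t ≡ 10 (mod 16).
    Then x = 8 + 17·10 = 178, valid modulo lcm(17, 16) = 272: x ≡ 178 (mod 272).
  Combine with x ≡ 7 (mod 13); new modulus lcm = 3536.
    Write x = 178 + 272·t and substitute into x ≡ 7 (mod 13): 272·t ≡ 7 − 178 = -171 (mod 13).
    Reduce coefficients mod 13: 12·t ≡ 11 (mod 13).
    The inverse of 12 mod 13 is 12 (since 12·12 = 144 = 11·13 + 1), so t ≡ 12·11 = 132 ≡ 2 (mod 13).
    Then x = 178 + 272·2 = 722, valid modulo lcm(272, 13) = 3536: x ≡ 722 (mod 3536).
  Combine with x ≡ 3 (mod 9); new modulus lcm = 31824.
    Write x = 722 + 3536·t and substitute into x ≡ 3 (mod 9): 3536·t ≡ 3 − 722 = -719 (mod 9).
    Reduce coefficients mod 9: 8·t ≡ 1 (mod 9).
    The inverse of 8 mod 9 is 8 (since 8·8 = 64 = 7·9 + 1), so t ≡ 8·1 = 8 ≡ 8 (mod 9).
    Then x = 722 + 3536·8 = 29010, valid modulo lcm(3536, 9) = 31824: x ≡ 29010 (mod 31824).
  Combine with x ≡ 1 (mod 11); new modulus lcm = 350064.
    Write x = 29010 + 31824·t and substitute into x ≡ 1 (mod 11): 31824·t ≡ 1 − 29010 = -29009 (mod 11).
    Reduce coefficients mod 11: 1·t ≡ 9 (mod 11).
    So t ≡ 9 (mod 11).
    Then x = 29010 + 31824·9 = 315426, valid modulo lcm(31824, 11) = 350064: x ≡ 315426 (mod 350064).
Verify against each original: 315426 mod 17 = 8, 315426 mod 16 = 2, 315426 mod 13 = 7, 315426 mod 9 = 3, 315426 mod 11 = 1.

x ≡ 315426 (mod 350064).


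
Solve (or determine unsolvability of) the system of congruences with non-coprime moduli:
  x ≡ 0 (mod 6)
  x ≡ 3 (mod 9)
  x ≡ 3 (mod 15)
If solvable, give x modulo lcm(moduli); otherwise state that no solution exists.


Moduli 6, 9, 15 are not pairwise coprime, so CRT works modulo lcm(m_i) when all pairwise compatibility conditions hold.
Pairwise compatibility: gcd(m_i, m_j) must divide a_i - a_j for every pair.
Merge one congruence at a time:
  Start: x ≡ 0 (mod 6).
  Combine with x ≡ 3 (mod 9): gcd(6, 9) = 3; 3 - 0 = 3, which IS divisible by 3, so compatible.
    Write x = 0 + 6·t and substitute into x ≡ 3 (mod 9): 6·t ≡ 3 − 0 = 3 (mod 9).
    Divide the congruence (and modulus) by g = 3: 2·t ≡ 1 (mod 3).
    The inverse of 2 mod 3 is 2 (since 2·2 = 4 = 1·3 + 1), so t ≡ 2·1 = 2 ≡ 2 (mod 3).
    Then x = 0 + 6·2 = 12, valid modulo lcm(6, 9) = 18: x ≡ 12 (mod 18).
  Combine with x ≡ 3 (mod 15): gcd(18, 15) = 3; 3 - 12 = -9, which IS divisible by 3, so compatible.
    Write x = 12 + 18·t and substitute into x ≡ 3 (mod 15): 18·t ≡ 3 − 12 = -9 (mod 15).
    Divide the congruence (and modulus) by g = 3: 6·t ≡ -3 (mod 5).
    Reduce coefficients mod 5: 1·t ≡ 2 (mod 5).
    So t ≡ 2 (mod 5).
    Then x = 12 + 18·2 = 48, valid modulo lcm(18, 15) = 90: x ≡ 48 (mod 90).
Verify: 48 mod 6 = 0, 48 mod 9 = 3, 48 mod 15 = 3.

x ≡ 48 (mod 90).


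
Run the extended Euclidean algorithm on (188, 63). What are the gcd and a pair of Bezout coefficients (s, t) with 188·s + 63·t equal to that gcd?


Euclidean algorithm on (188, 63) — divide until remainder is 0:
  188 = 2 · 63 + 62
  63 = 1 · 62 + 1
  62 = 62 · 1 + 0
gcd(188, 63) = 1.
Track Bezout coefficients alongside the remainders: start with r₀ = 188 = a·1 + b·0 (s = 1, t = 0) and r₁ = 63 = a·0 + b·1 (s = 0, t = 1); each new remainder r_{k+1} = r_{k-1} − q_k·r_k inherits s_{k+1} = s_{k-1} − q_k·s_k, t_{k+1} = t_{k-1} − q_k·t_k, so r_k = a·s_k + b·t_k at every step:
  q = 2: r = 62, s = 1 − 2·0 = 1, t = 0 − 2·1 = -2  (check: 188·1 + 63·(-2) = 62)
  q = 1: r = 1, s = 0 − 1·1 = -1, t = 1 − 1·(-2) = 3  (check: 188·(-1) + 63·3 = 1)
The row with r = 1 (the gcd) gives the Bezout coefficients s = -1, t = 3.
Result: 188 · (-1) + 63 · (3) = 1.

gcd(188, 63) = 1; s = -1, t = 3 (check: 188·(-1) + 63·3 = 1).


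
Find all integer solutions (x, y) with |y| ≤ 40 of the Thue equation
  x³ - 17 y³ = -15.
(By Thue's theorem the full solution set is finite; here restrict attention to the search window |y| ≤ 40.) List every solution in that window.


The equation is x³ - 17y³ = -15. For fixed y, x³ = 17·y³ − 15, so a solution requires the RHS to be a perfect cube.
Strategy: iterate y from -40 to 40, compute RHS = 17·y³ − 15, and check whether it is a (positive or negative) perfect cube.
Check small values of y:
  y = 0: RHS = -15 is not a perfect cube.
  y = 1: RHS = 2 is not a perfect cube.
  y = -1: RHS = -32 is not a perfect cube.
  y = 2: RHS = 121 is not a perfect cube.
  y = -2: RHS = -151 is not a perfect cube.
  y = 3: RHS = 444 is not a perfect cube.
  y = -3: RHS = -474 is not a perfect cube.
Continuing the search up to |y| = 40 finds no solutions either.
No (x, y) in the scanned range satisfies the equation.

No integer solutions with |y| ≤ 40.


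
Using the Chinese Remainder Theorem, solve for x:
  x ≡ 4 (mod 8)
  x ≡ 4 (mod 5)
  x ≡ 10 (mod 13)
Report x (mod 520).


Moduli 8, 5, 13 are pairwise coprime; by CRT there is a unique solution modulo M = 8 · 5 · 13 = 520.
Solve pairwise, accumulating the modulus:
  Start with x ≡ 4 (mod 8).
  Combine with x ≡ 4 (mod 5): since gcd(8, 5) = 1, we get a unique residue mod 40.
    Write x = 4 + 8·t and substitute into x ≡ 4 (mod 5): 8·t ≡ 4 − 4 = 0 (mod 5).
    Reduce coefficients mod 5: 3·t ≡ 0 (mod 5).
    The inverse of 3 mod 5 is 2 (since 3·2 = 6 = 1·5 + 1), so t ≡ 2·0 = 0 ≡ 0 (mod 5).
    Then x = 4 + 8·0 = 4, valid modulo lcm(8, 5) = 40: x ≡ 4 (mod 40).
  Combine with x ≡ 10 (mod 13): since gcd(40, 13) = 1, we get a unique residue mod 520.
    Write x = 4 + 40·t and substitute into x ≡ 10 (mod 13): 40·t ≡ 10 − 4 = 6 (mod 13).
    Reduce coefficients mod 13: 1·t ≡ 6 (mod 13).
    So t ≡ 6 (mod 13).
    Then x = 4 + 40·6 = 244, valid modulo lcm(40, 13) = 520: x ≡ 244 (mod 520).
Verify: 244 mod 8 = 4 ✓, 244 mod 5 = 4 ✓, 244 mod 13 = 10 ✓.

x ≡ 244 (mod 520).


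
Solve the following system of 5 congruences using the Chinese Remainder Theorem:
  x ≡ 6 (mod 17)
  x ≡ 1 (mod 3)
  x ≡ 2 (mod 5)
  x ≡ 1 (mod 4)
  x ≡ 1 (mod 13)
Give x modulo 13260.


Product of moduli M = 17 · 3 · 5 · 4 · 13 = 13260.
Merge one congruence at a time:
  Start: x ≡ 6 (mod 17).
  Combine with x ≡ 1 (mod 3); new modulus lcm = 51.
    Write x = 6 + 17·t and substitute into x ≡ 1 (mod 3): 17·t ≡ 1 − 6 = -5 (mod 3).
    Reduce coefficients mod 3: 2·t ≡ 1 (mod 3).
    The inverse of 2 mod 3 is 2 (since 2·2 = 4 = 1·3 + 1), so t ≡ 2·1 = 2 ≡ 2 (mod 3).
    Then x = 6 + 17·2 = 40, valid modulo lcm(17, 3) = 51: x ≡ 40 (mod 51).
  Combine with x ≡ 2 (mod 5); new modulus lcm = 255.
    Write x = 40 + 51·t and substitute into x ≡ 2 (mod 5): 51·t ≡ 2 − 40 = -38 (mod 5).
    Reduce coefficients mod 5: 1·t ≡ 2 (mod 5).
    So t ≡ 2 (mod 5).
    Then x = 40 + 51·2 = 142, valid modulo lcm(51, 5) = 255: x ≡ 142 (mod 255).
  Combine with x ≡ 1 (mod 4); new modulus lcm = 1020.
    Write x = 142 + 255·t and substitute into x ≡ 1 (mod 4): 255·t ≡ 1 − 142 = -141 (mod 4).
    Reduce coefficients mod 4: 3·t ≡ 3 (mod 4).
    The inverse of 3 mod 4 is 3 (since 3·3 = 9 = 2·4 + 1), so t ≡ 3·3 = 9 ≡ 1 (mod 4).
    Then x = 142 + 255·1 = 397, valid modulo lcm(255, 4) = 1020: x ≡ 397 (mod 1020).
  Combine with x ≡ 1 (mod 13); new modulus lcm = 13260.
    Write x = 397 + 1020·t and substitute into x ≡ 1 (mod 13): 1020·t ≡ 1 − 397 = -396 (mod 13).
    Reduce coefficients mod 13: 6·t ≡ 7 (mod 13).
    The inverse of 6 mod 13 is 11 (since 6·11 = 66 = 5·13 + 1), so t ≡ 11·7 = 77 ≡ 12 (mod 13).
    Then x = 397 + 1020·12 = 12637, valid modulo lcm(1020, 13) = 13260: x ≡ 12637 (mod 13260).
Verify against each original: 12637 mod 17 = 6, 12637 mod 3 = 1, 12637 mod 5 = 2, 12637 mod 4 = 1, 12637 mod 13 = 1.

x ≡ 12637 (mod 13260).


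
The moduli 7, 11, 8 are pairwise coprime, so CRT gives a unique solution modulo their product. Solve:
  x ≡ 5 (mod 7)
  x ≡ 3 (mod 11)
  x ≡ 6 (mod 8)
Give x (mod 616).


Moduli 7, 11, 8 are pairwise coprime; by CRT there is a unique solution modulo M = 7 · 11 · 8 = 616.
Solve pairwise, accumulating the modulus:
  Start with x ≡ 5 (mod 7).
  Combine with x ≡ 3 (mod 11): since gcd(7, 11) = 1, we get a unique residue mod 77.
    Write x = 5 + 7·t and substitute into x ≡ 3 (mod 11): 7·t ≡ 3 − 5 = -2 (mod 11).
    Reduce coefficients mod 11: 7·t ≡ 9 (mod 11).
    The inverse of 7 mod 11 is 8 (since 7·8 = 56 = 5·11 + 1), so t ≡ 8·9 = 72 ≡ 6 (mod 11).
    Then x = 5 + 7·6 = 47, valid modulo lcm(7, 11) = 77: x ≡ 47 (mod 77).
  Combine with x ≡ 6 (mod 8): since gcd(77, 8) = 1, we get a unique residue mod 616.
    Write x = 47 + 77·t and substitute into x ≡ 6 (mod 8): 77·t ≡ 6 − 47 = -41 (mod 8).
    Reduce coefficients mod 8: 5·t ≡ 7 (mod 8).
    The inverse of 5 mod 8 is 5 (since 5·5 = 25 = 3·8 + 1), so t ≡ 5·7 = 35 ≡ 3 (mod 8).
    Then x = 47 + 77·3 = 278, valid modulo lcm(77, 8) = 616: x ≡ 278 (mod 616).
Verify: 278 mod 7 = 5 ✓, 278 mod 11 = 3 ✓, 278 mod 8 = 6 ✓.

x ≡ 278 (mod 616).


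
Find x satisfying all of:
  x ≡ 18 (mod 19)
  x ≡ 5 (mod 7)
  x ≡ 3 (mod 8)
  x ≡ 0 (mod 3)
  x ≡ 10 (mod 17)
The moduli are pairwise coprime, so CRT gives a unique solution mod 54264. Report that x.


Product of moduli M = 19 · 7 · 8 · 3 · 17 = 54264.
Merge one congruence at a time:
  Start: x ≡ 18 (mod 19).
  Combine with x ≡ 5 (mod 7); new modulus lcm = 133.
    Write x = 18 + 19·t and substitute into x ≡ 5 (mod 7): 19·t ≡ 5 − 18 = -13 (mod 7).
    Reduce coefficients mod 7: 5·t ≡ 1 (mod 7).
    The inverse of 5 mod 7 is 3 (since 5·3 = 15 = 2·7 + 1), so t ≡ 3·1 = 3 ≡ 3 (mod 7).
    Then x = 18 + 19·3 = 75, valid modulo lcm(19, 7) = 133: x ≡ 75 (mod 133).
  Combine with x ≡ 3 (mod 8); new modulus lcm = 1064.
    Write x = 75 + 133·t and substitute into x ≡ 3 (mod 8): 133·t ≡ 3 − 75 = -72 (mod 8).
    Reduce coefficients mod 8: 5·t ≡ 0 (mod 8).
    The inverse of 5 mod 8 is 5 (since 5·5 = 25 = 3·8 + 1), so t ≡ 5·0 = 0 ≡ 0 (mod 8).
    Then x = 75 + 133·0 = 75, valid modulo lcm(133, 8) = 1064: x ≡ 75 (mod 1064).
  Combine with x ≡ 0 (mod 3); new modulus lcm = 3192.
    Write x = 75 + 1064·t and substitute into x ≡ 0 (mod 3): 1064·t ≡ 0 − 75 = -75 (mod 3).
    Reduce coefficients mod 3: 2·t ≡ 0 (mod 3).
    The inverse of 2 mod 3 is 2 (since 2·2 = 4 = 1·3 + 1), so t ≡ 2·0 = 0 ≡ 0 (mod 3).
    Then x = 75 + 1064·0 = 75, valid modulo lcm(1064, 3) = 3192: x ≡ 75 (mod 3192).
  Combine with x ≡ 10 (mod 17); new modulus lcm = 54264.
    Write x = 75 + 3192·t and substitute into x ≡ 10 (mod 17): 3192·t ≡ 10 − 75 = -65 (mod 17).
    Reduce coefficients mod 17: 13·t ≡ 3 (mod 17).
    The inverse of 13 mod 17 is 4 (since 13·4 = 52 = 3·17 + 1), so t ≡ 4·3 = 12 ≡ 12 (mod 17).
    Then x = 75 + 3192·12 = 38379, valid modulo lcm(3192, 17) = 54264: x ≡ 38379 (mod 54264).
Verify against each original: 38379 mod 19 = 18, 38379 mod 7 = 5, 38379 mod 8 = 3, 38379 mod 3 = 0, 38379 mod 17 = 10.

x ≡ 38379 (mod 54264).


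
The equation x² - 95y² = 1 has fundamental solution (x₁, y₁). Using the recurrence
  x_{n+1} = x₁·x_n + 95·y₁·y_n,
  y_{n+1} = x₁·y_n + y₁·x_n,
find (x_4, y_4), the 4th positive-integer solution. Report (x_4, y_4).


Step 1: Find the fundamental solution (x₁, y₁) of x² - 95y² = 1.
  Expand √95 as a continued fraction. a₀ = ⌊√95⌋ = 9; iterate m_{k+1} = d_k·a_k − m_k, d_{k+1} = (95 − m_{k+1}²)/d_k, a_{k+1} = ⌊(a₀ + m_{k+1})/d_{k+1}⌋ (starting m₀ = 0, d₀ = 1), with convergents p_k = a_k·p_{k-1} + p_{k-2}, q_k = a_k·q_{k-1} + q_{k-2} (p₋₁ = 1, q₋₁ = 0):
  k = 0: a₀ = 9; p₀/q₀ = 9/1; p₀² − 95·q₀² = 81 − 95 = -14.
  k = 1: m = 9, d = 14, a = ⌊(9 + 9)/14⌋ = 1; p/q = (1·9 + 1)/(1·1 + 0) = 10/1; p² − 95·q² = 100 − 95 = 5.
  k = 2: m = 5, d = 5, a = ⌊(9 + 5)/5⌋ = 2; p/q = (2·10 + 9)/(2·1 + 1) = 29/3; p² − 95·q² = 841 − 855 = -14.
  k = 3: m = 5, d = 14, a = ⌊(9 + 5)/14⌋ = 1; p/q = (1·29 + 10)/(1·3 + 1) = 39/4; p² − 95·q² = 1521 − 1520 = 1.
  The first convergent with p² − 95·q² = 1 gives the fundamental solution (x₁, y₁) = (39, 4).
Step 2: Apply the recurrence (x_{n+1}, y_{n+1}) = (x₁x_n + 95y₁y_n, x₁y_n + y₁x_n) repeatedly.
  From (x_1, y_1) = (39, 4): x_2 = 39·39 + 95·4·4 = 3041; y_2 = 39·4 + 4·39 = 312.
  From (x_2, y_2) = (3041, 312): x_3 = 39·3041 + 95·4·312 = 237159; y_3 = 39·312 + 4·3041 = 24332.
  From (x_3, y_3) = (237159, 24332): x_4 = 39·237159 + 95·4·24332 = 18495361; y_4 = 39·24332 + 4·237159 = 1897584.
Step 3: Verify x_4² - 95·y_4² = 342078378520321 - 342078378520320 = 1 (should be 1). ✓

(x_1, y_1) = (39, 4); (x_4, y_4) = (18495361, 1897584).


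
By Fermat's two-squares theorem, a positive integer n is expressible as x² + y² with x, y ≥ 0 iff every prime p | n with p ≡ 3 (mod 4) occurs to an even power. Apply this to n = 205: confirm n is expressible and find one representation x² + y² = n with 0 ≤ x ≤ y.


Step 1: Factor n = 205 = 5 · 41.
Step 2: Check the mod-4 condition on each prime factor: 5 ≡ 1 (mod 4), exponent 1; 41 ≡ 1 (mod 4), exponent 1.
All primes ≡ 3 (mod 4) appear to even exponent (or don't appear), so by the two-squares theorem n IS expressible as a sum of two squares.
Step 3: Build a representation. Here n = 5 · 41 is a product of primes ≡ 1 (mod 4). Each prime p ≡ 1 (mod 4) is itself a sum of two squares; find a² by testing p − a² for a perfect square:
  5: 5 − 1² = 4 = 2² ⇒ 5 = 1² + 2².
  41: 41 − 1² = 40, 41 − 2² = 37, 41 − 3² = 32, 41 − 4² = 25 = 5² ⇒ 41 = 4² + 5².
  Combine using the Brahmagupta–Fibonacci identity (a² + b²)(c² + d²) = (ac − bd)² + (ad + bc)² = (ac + bd)² + (ad − bc)²:
  5 · 41 = 205: from (1² + 2²)(4² + 5²), take (1·4 − 2·5, 1·5 + 2·4) = (4 − 10, 5 + 8) = (-6, 13); dropping signs (only squares matter) gives (6, 13); check 6² + 13² = 36 + 169 = 205 ✓.
Step 4: Order so x ≤ y and verify: 6² + 13² = 36 + 169 = 205 = n. ✓

n = 205 = 6² + 13² (one valid representation with x ≤ y).


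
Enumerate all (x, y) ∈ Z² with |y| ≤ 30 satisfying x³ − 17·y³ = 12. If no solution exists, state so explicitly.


The equation is x³ - 17y³ = 12. For fixed y, x³ = 17·y³ + 12, so a solution requires the RHS to be a perfect cube.
Strategy: iterate y from -30 to 30, compute RHS = 17·y³ + 12, and check whether it is a (positive or negative) perfect cube.
Check small values of y:
  y = 0: RHS = 12 is not a perfect cube.
  y = 1: RHS = 29 is not a perfect cube.
  y = -1: RHS = -5 is not a perfect cube.
  y = 2: RHS = 148 is not a perfect cube.
  y = -2: RHS = -124 is not a perfect cube.
  y = 3: RHS = 471 is not a perfect cube.
  y = -3: RHS = -447 is not a perfect cube.
Continuing the search up to |y| = 30 finds no solutions either.
No (x, y) in the scanned range satisfies the equation.

No integer solutions with |y| ≤ 30.


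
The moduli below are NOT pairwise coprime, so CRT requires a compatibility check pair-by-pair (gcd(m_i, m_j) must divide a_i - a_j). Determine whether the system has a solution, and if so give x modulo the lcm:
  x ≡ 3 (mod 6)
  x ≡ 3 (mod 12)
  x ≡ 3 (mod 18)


Moduli 6, 12, 18 are not pairwise coprime, so CRT works modulo lcm(m_i) when all pairwise compatibility conditions hold.
Pairwise compatibility: gcd(m_i, m_j) must divide a_i - a_j for every pair.
Merge one congruence at a time:
  Start: x ≡ 3 (mod 6).
  Combine with x ≡ 3 (mod 12): gcd(6, 12) = 6; 3 - 3 = 0, which IS divisible by 6, so compatible.
    Write x = 3 + 6·t and substitute into x ≡ 3 (mod 12): 6·t ≡ 3 − 3 = 0 (mod 12).
    Divide the congruence (and modulus) by g = 6: 1·t ≡ 0 (mod 2).
    So t ≡ 0 (mod 2).
    Then x = 3 + 6·0 = 3, valid modulo lcm(6, 12) = 12: x ≡ 3 (mod 12).
  Combine with x ≡ 3 (mod 18): gcd(12, 18) = 6; 3 - 3 = 0, which IS divisible by 6, so compatible.
    Write x = 3 + 12·t and substitute into x ≡ 3 (mod 18): 12·t ≡ 3 − 3 = 0 (mod 18).
    Divide the congruence (and modulus) by g = 6: 2·t ≡ 0 (mod 3).
    The inverse of 2 mod 3 is 2 (since 2·2 = 4 = 1·3 + 1), so t ≡ 2·0 = 0 ≡ 0 (mod 3).
    Then x = 3 + 12·0 = 3, valid modulo lcm(12, 18) = 36: x ≡ 3 (mod 36).
Verify: 3 mod 6 = 3, 3 mod 12 = 3, 3 mod 18 = 3.

x ≡ 3 (mod 36).


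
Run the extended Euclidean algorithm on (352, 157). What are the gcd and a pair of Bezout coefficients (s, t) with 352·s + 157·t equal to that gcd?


Euclidean algorithm on (352, 157) — divide until remainder is 0:
  352 = 2 · 157 + 38
  157 = 4 · 38 + 5
  38 = 7 · 5 + 3
  5 = 1 · 3 + 2
  3 = 1 · 2 + 1
  2 = 2 · 1 + 0
gcd(352, 157) = 1.
Track Bezout coefficients alongside the remainders: start with r₀ = 352 = a·1 + b·0 (s = 1, t = 0) and r₁ = 157 = a·0 + b·1 (s = 0, t = 1); each new remainder r_{k+1} = r_{k-1} − q_k·r_k inherits s_{k+1} = s_{k-1} − q_k·s_k, t_{k+1} = t_{k-1} − q_k·t_k, so r_k = a·s_k + b·t_k at every step:
  q = 2: r = 38, s = 1 − 2·0 = 1, t = 0 − 2·1 = -2  (check: 352·1 + 157·(-2) = 38)
  q = 4: r = 5, s = 0 − 4·1 = -4, t = 1 − 4·(-2) = 9  (check: 352·(-4) + 157·9 = 5)
  q = 7: r = 3, s = 1 − 7·(-4) = 29, t = -2 − 7·9 = -65  (check: 352·29 + 157·(-65) = 3)
  q = 1: r = 2, s = -4 − 1·29 = -33, t = 9 − 1·(-65) = 74  (check: 352·(-33) + 157·74 = 2)
  q = 1: r = 1, s = 29 − 1·(-33) = 62, t = -65 − 1·74 = -139  (check: 352·62 + 157·(-139) = 1)
The row with r = 1 (the gcd) gives the Bezout coefficients s = 62, t = -139.
Result: 352 · (62) + 157 · (-139) = 1.

gcd(352, 157) = 1; s = 62, t = -139 (check: 352·62 + 157·(-139) = 1).


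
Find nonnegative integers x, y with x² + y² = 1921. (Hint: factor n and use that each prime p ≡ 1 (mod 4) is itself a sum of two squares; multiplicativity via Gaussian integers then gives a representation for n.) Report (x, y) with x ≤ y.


Step 1: Factor n = 1921 = 17 · 113.
Step 2: Check the mod-4 condition on each prime factor: 17 ≡ 1 (mod 4), exponent 1; 113 ≡ 1 (mod 4), exponent 1.
All primes ≡ 3 (mod 4) appear to even exponent (or don't appear), so by the two-squares theorem n IS expressible as a sum of two squares.
Step 3: Build a representation. Here n = 17 · 113 is a product of primes ≡ 1 (mod 4). Each prime p ≡ 1 (mod 4) is itself a sum of two squares; find a² by testing p − a² for a perfect square:
  17: 17 − 1² = 16 = 4² ⇒ 17 = 1² + 4².
  113: 113 − 1² = 112, 113 − 2² = 109, 113 − 3² = 104, 113 − 4² = 97, 113 − 5² = 88, 113 − 6² = 77, 113 − 7² = 64 = 8² ⇒ 113 = 7² + 8².
  Combine using the Brahmagupta–Fibonacci identity (a² + b²)(c² + d²) = (ac − bd)² + (ad + bc)² = (ac + bd)² + (ad − bc)²:
  17 · 113 = 1921: from (1² + 4²)(7² + 8²), take (1·7 − 4·8, 1·8 + 4·7) = (7 − 32, 8 + 28) = (-25, 36); dropping signs (only squares matter) gives (25, 36); check 25² + 36² = 625 + 1296 = 1921 ✓.
Step 4: Order so x ≤ y and verify: 25² + 36² = 625 + 1296 = 1921 = n. ✓

n = 1921 = 25² + 36² (one valid representation with x ≤ y).


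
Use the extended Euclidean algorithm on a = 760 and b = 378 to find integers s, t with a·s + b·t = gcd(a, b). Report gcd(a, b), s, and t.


Euclidean algorithm on (760, 378) — divide until remainder is 0:
  760 = 2 · 378 + 4
  378 = 94 · 4 + 2
  4 = 2 · 2 + 0
gcd(760, 378) = 2.
Track Bezout coefficients alongside the remainders: start with r₀ = 760 = a·1 + b·0 (s = 1, t = 0) and r₁ = 378 = a·0 + b·1 (s = 0, t = 1); each new remainder r_{k+1} = r_{k-1} − q_k·r_k inherits s_{k+1} = s_{k-1} − q_k·s_k, t_{k+1} = t_{k-1} − q_k·t_k, so r_k = a·s_k + b·t_k at every step:
  q = 2: r = 4, s = 1 − 2·0 = 1, t = 0 − 2·1 = -2  (check: 760·1 + 378·(-2) = 4)
  q = 94: r = 2, s = 0 − 94·1 = -94, t = 1 − 94·(-2) = 189  (check: 760·(-94) + 378·189 = 2)
The row with r = 2 (the gcd) gives the Bezout coefficients s = -94, t = 189.
Result: 760 · (-94) + 378 · (189) = 2.

gcd(760, 378) = 2; s = -94, t = 189 (check: 760·(-94) + 378·189 = 2).


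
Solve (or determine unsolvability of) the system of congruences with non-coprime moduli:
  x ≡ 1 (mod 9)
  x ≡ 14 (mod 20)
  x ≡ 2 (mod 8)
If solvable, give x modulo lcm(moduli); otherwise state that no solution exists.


Moduli 9, 20, 8 are not pairwise coprime, so CRT works modulo lcm(m_i) when all pairwise compatibility conditions hold.
Pairwise compatibility: gcd(m_i, m_j) must divide a_i - a_j for every pair.
Merge one congruence at a time:
  Start: x ≡ 1 (mod 9).
  Combine with x ≡ 14 (mod 20): gcd(9, 20) = 1; 14 - 1 = 13, which IS divisible by 1, so compatible.
    Write x = 1 + 9·t and substitute into x ≡ 14 (mod 20): 9·t ≡ 14 − 1 = 13 (mod 20).
    The inverse of 9 mod 20 is 9 (since 9·9 = 81 = 4·20 + 1), so t ≡ 9·13 = 117 ≡ 17 (mod 20).
    Then x = 1 + 9·17 = 154, valid modulo lcm(9, 20) = 180: x ≡ 154 (mod 180).
  Combine with x ≡ 2 (mod 8): gcd(180, 8) = 4; 2 - 154 = -152, which IS divisible by 4, so compatible.
    Write x = 154 + 180·t and substitute into x ≡ 2 (mod 8): 180·t ≡ 2 − 154 = -152 (mod 8).
    Divide the congruence (and modulus) by g = 4: 45·t ≡ -38 (mod 2).
    Reduce coefficients mod 2: 1·t ≡ 0 (mod 2).
    So t ≡ 0 (mod 2).
    Then x = 154 + 180·0 = 154, valid modulo lcm(180, 8) = 360: x ≡ 154 (mod 360).
Verify: 154 mod 9 = 1, 154 mod 20 = 14, 154 mod 8 = 2.

x ≡ 154 (mod 360).


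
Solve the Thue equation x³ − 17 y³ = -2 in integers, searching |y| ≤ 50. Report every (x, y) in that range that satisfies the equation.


The equation is x³ - 17y³ = -2. For fixed y, x³ = 17·y³ − 2, so a solution requires the RHS to be a perfect cube.
Strategy: iterate y from -50 to 50, compute RHS = 17·y³ − 2, and check whether it is a (positive or negative) perfect cube.
Check small values of y:
  y = 0: RHS = -2 is not a perfect cube.
  y = 1: RHS = 15 is not a perfect cube.
  y = -1: RHS = -19 is not a perfect cube.
  y = 2: RHS = 134 is not a perfect cube.
  y = -2: RHS = -138 is not a perfect cube.
  y = 3: RHS = 457 is not a perfect cube.
  y = -3: RHS = -461 is not a perfect cube.
Continuing the search up to |y| = 50 finds no solutions either.
No (x, y) in the scanned range satisfies the equation.

No integer solutions with |y| ≤ 50.


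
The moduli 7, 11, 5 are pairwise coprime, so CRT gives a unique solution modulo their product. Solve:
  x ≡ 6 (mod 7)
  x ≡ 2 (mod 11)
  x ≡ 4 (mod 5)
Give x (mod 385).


Moduli 7, 11, 5 are pairwise coprime; by CRT there is a unique solution modulo M = 7 · 11 · 5 = 385.
Solve pairwise, accumulating the modulus:
  Start with x ≡ 6 (mod 7).
  Combine with x ≡ 2 (mod 11): since gcd(7, 11) = 1, we get a unique residue mod 77.
    Write x = 6 + 7·t and substitute into x ≡ 2 (mod 11): 7·t ≡ 2 − 6 = -4 (mod 11).
    Reduce coefficients mod 11: 7·t ≡ 7 (mod 11).
    The inverse of 7 mod 11 is 8 (since 7·8 = 56 = 5·11 + 1), so t ≡ 8·7 = 56 ≡ 1 (mod 11).
    Then x = 6 + 7·1 = 13, valid modulo lcm(7, 11) = 77: x ≡ 13 (mod 77).
  Combine with x ≡ 4 (mod 5): since gcd(77, 5) = 1, we get a unique residue mod 385.
    Write x = 13 + 77·t and substitute into x ≡ 4 (mod 5): 77·t ≡ 4 − 13 = -9 (mod 5).
    Reduce coefficients mod 5: 2·t ≡ 1 (mod 5).
    The inverse of 2 mod 5 is 3 (since 2·3 = 6 = 1·5 + 1), so t ≡ 3·1 = 3 ≡ 3 (mod 5).
    Then x = 13 + 77·3 = 244, valid modulo lcm(77, 5) = 385: x ≡ 244 (mod 385).
Verify: 244 mod 7 = 6 ✓, 244 mod 11 = 2 ✓, 244 mod 5 = 4 ✓.

x ≡ 244 (mod 385).


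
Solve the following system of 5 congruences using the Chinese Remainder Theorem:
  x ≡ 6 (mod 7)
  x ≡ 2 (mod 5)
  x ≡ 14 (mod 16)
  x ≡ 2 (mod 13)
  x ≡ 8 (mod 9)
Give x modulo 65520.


Product of moduli M = 7 · 5 · 16 · 13 · 9 = 65520.
Merge one congruence at a time:
  Start: x ≡ 6 (mod 7).
  Combine with x ≡ 2 (mod 5); new modulus lcm = 35.
    Write x = 6 + 7·t and substitute into x ≡ 2 (mod 5): 7·t ≡ 2 − 6 = -4 (mod 5).
    Reduce coefficients mod 5: 2·t ≡ 1 (mod 5).
    The inverse of 2 mod 5 is 3 (since 2·3 = 6 = 1·5 + 1), so t ≡ 3·1 = 3 ≡ 3 (mod 5).
    Then x = 6 + 7·3 = 27, valid modulo lcm(7, 5) = 35: x ≡ 27 (mod 35).
  Combine with x ≡ 14 (mod 16); new modulus lcm = 560.
    Write x = 27 + 35·t and substitute into x ≡ 14 (mod 16): 35·t ≡ 14 − 27 = -13 (mod 16).
    Reduce coefficients mod 16: 3·t ≡ 3 (mod 16).
    The inverse of 3 mod 16 is 11 (since 3·11 = 33 = 2·16 + 1), so t ≡ 11·3 = 33 ≡ 1 (mod 16).
    Then x = 27 + 35·1 = 62, valid modulo lcm(35, 16) = 560: x ≡ 62 (mod 560).
  Combine with x ≡ 2 (mod 13); new modulus lcm = 7280.
    Write x = 62 + 560·t and substitute into x ≡ 2 (mod 13): 560·t ≡ 2 − 62 = -60 (mod 13).
    Reduce coefficients mod 13: 1·t ≡ 5 (mod 13).
    So t ≡ 5 (mod 13).
    Then x = 62 + 560·5 = 2862, valid modulo lcm(560, 13) = 7280: x ≡ 2862 (mod 7280).
  Combine with x ≡ 8 (mod 9); new modulus lcm = 65520.
    Write x = 2862 + 7280·t and substitute into x ≡ 8 (mod 9): 7280·t ≡ 8 − 2862 = -2854 (mod 9).
    Reduce coefficients mod 9: 8·t ≡ 8 (mod 9).
    The inverse of 8 mod 9 is 8 (since 8·8 = 64 = 7·9 + 1), so t ≡ 8·8 = 64 ≡ 1 (mod 9).
    Then x = 2862 + 7280·1 = 10142, valid modulo lcm(7280, 9) = 65520: x ≡ 10142 (mod 65520).
Verify against each original: 10142 mod 7 = 6, 10142 mod 5 = 2, 10142 mod 16 = 14, 10142 mod 13 = 2, 10142 mod 9 = 8.

x ≡ 10142 (mod 65520).


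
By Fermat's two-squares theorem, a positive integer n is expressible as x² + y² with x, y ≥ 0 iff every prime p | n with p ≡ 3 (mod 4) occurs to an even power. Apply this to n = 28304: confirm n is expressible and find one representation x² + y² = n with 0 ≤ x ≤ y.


Step 1: Factor n = 28304 = 2^4 · 29 · 61.
Step 2: Check the mod-4 condition on each prime factor: 2 = 2 (special); 29 ≡ 1 (mod 4), exponent 1; 61 ≡ 1 (mod 4), exponent 1.
All primes ≡ 3 (mod 4) appear to even exponent (or don't appear), so by the two-squares theorem n IS expressible as a sum of two squares.
Step 3: Build a representation. Group n = k² · m with k = 4 and m = 29 · 61 = 1769 (a product of primes ≡ 1 (mod 4)); a representation of m scales to one of n via (k·x)² + (k·y)² = k²(x² + y²). Each prime p ≡ 1 (mod 4) is itself a sum of two squares; find a² by testing p − a² for a perfect square:
  29: 29 − 1² = 28, 29 − 2² = 25 = 5² ⇒ 29 = 2² + 5².
  61: 61 − 1² = 60, 61 − 2² = 57, 61 − 3² = 52, 61 − 4² = 45, 61 − 5² = 36 = 6² ⇒ 61 = 5² + 6².
  Combine using the Brahmagupta–Fibonacci identity (a² + b²)(c² + d²) = (ac − bd)² + (ad + bc)² = (ac + bd)² + (ad − bc)²:
  29 · 61 = 1769: from (2² + 5²)(5² + 6²), take (2·5 − 5·6, 2·6 + 5·5) = (10 − 30, 12 + 25) = (-20, 37); dropping signs (only squares matter) gives (20, 37); check 20² + 37² = 400 + 1369 = 1769 ✓.
  Scale by k = 4: (4·20, 4·37) = (80, 148).
Step 4: Order so x ≤ y and verify: 80² + 148² = 6400 + 21904 = 28304 = n. ✓

n = 28304 = 80² + 148² (one valid representation with x ≤ y).


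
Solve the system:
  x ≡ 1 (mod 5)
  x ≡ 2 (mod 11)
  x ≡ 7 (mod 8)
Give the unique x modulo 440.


Moduli 5, 11, 8 are pairwise coprime; by CRT there is a unique solution modulo M = 5 · 11 · 8 = 440.
Solve pairwise, accumulating the modulus:
  Start with x ≡ 1 (mod 5).
  Combine with x ≡ 2 (mod 11): since gcd(5, 11) = 1, we get a unique residue mod 55.
    Write x = 1 + 5·t and substitute into x ≡ 2 (mod 11): 5·t ≡ 2 − 1 = 1 (mod 11).
    The inverse of 5 mod 11 is 9 (since 5·9 = 45 = 4·11 + 1), so t ≡ 9·1 = 9 ≡ 9 (mod 11).
    Then x = 1 + 5·9 = 46, valid modulo lcm(5, 11) = 55: x ≡ 46 (mod 55).
  Combine with x ≡ 7 (mod 8): since gcd(55, 8) = 1, we get a unique residue mod 440.
    Write x = 46 + 55·t and substitute into x ≡ 7 (mod 8): 55·t ≡ 7 − 46 = -39 (mod 8).
    Reduce coefficients mod 8: 7·t ≡ 1 (mod 8).
    The inverse of 7 mod 8 is 7 (since 7·7 = 49 = 6·8 + 1), so t ≡ 7·1 = 7 ≡ 7 (mod 8).
    Then x = 46 + 55·7 = 431, valid modulo lcm(55, 8) = 440: x ≡ 431 (mod 440).
Verify: 431 mod 5 = 1 ✓, 431 mod 11 = 2 ✓, 431 mod 8 = 7 ✓.

x ≡ 431 (mod 440).


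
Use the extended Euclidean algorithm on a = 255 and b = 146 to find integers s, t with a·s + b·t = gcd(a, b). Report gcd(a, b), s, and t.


Euclidean algorithm on (255, 146) — divide until remainder is 0:
  255 = 1 · 146 + 109
  146 = 1 · 109 + 37
  109 = 2 · 37 + 35
  37 = 1 · 35 + 2
  35 = 17 · 2 + 1
  2 = 2 · 1 + 0
gcd(255, 146) = 1.
Track Bezout coefficients alongside the remainders: start with r₀ = 255 = a·1 + b·0 (s = 1, t = 0) and r₁ = 146 = a·0 + b·1 (s = 0, t = 1); each new remainder r_{k+1} = r_{k-1} − q_k·r_k inherits s_{k+1} = s_{k-1} − q_k·s_k, t_{k+1} = t_{k-1} − q_k·t_k, so r_k = a·s_k + b·t_k at every step:
  q = 1: r = 109, s = 1 − 1·0 = 1, t = 0 − 1·1 = -1  (check: 255·1 + 146·(-1) = 109)
  q = 1: r = 37, s = 0 − 1·1 = -1, t = 1 − 1·(-1) = 2  (check: 255·(-1) + 146·2 = 37)
  q = 2: r = 35, s = 1 − 2·(-1) = 3, t = -1 − 2·2 = -5  (check: 255·3 + 146·(-5) = 35)
  q = 1: r = 2, s = -1 − 1·3 = -4, t = 2 − 1·(-5) = 7  (check: 255·(-4) + 146·7 = 2)
  q = 17: r = 1, s = 3 − 17·(-4) = 71, t = -5 − 17·7 = -124  (check: 255·71 + 146·(-124) = 1)
The row with r = 1 (the gcd) gives the Bezout coefficients s = 71, t = -124.
Result: 255 · (71) + 146 · (-124) = 1.

gcd(255, 146) = 1; s = 71, t = -124 (check: 255·71 + 146·(-124) = 1).


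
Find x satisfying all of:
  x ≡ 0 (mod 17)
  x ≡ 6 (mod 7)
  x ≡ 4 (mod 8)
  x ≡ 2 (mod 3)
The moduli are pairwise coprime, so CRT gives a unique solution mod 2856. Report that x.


Product of moduli M = 17 · 7 · 8 · 3 = 2856.
Merge one congruence at a time:
  Start: x ≡ 0 (mod 17).
  Combine with x ≡ 6 (mod 7); new modulus lcm = 119.
    Write x = 0 + 17·t and substitute into x ≡ 6 (mod 7): 17·t ≡ 6 − 0 = 6 (mod 7).
    Reduce coefficients mod 7: 3·t ≡ 6 (mod 7).
    The inverse of 3 mod 7 is 5 (since 3·5 = 15 = 2·7 + 1), so t ≡ 5·6 = 30 ≡ 2 (mod 7).
    Then x = 0 + 17·2 = 34, valid modulo lcm(17, 7) = 119: x ≡ 34 (mod 119).
  Combine with x ≡ 4 (mod 8); new modulus lcm = 952.
    Write x = 34 + 119·t and substitute into x ≡ 4 (mod 8): 119·t ≡ 4 − 34 = -30 (mod 8).
    Reduce coefficients mod 8: 7·t ≡ 2 (mod 8).
    The inverse of 7 mod 8 is 7 (since 7·7 = 49 = 6·8 + 1), so t ≡ 7·2 = 14 ≡ 6 (mod 8).
    Then x = 34 + 119·6 = 748, valid modulo lcm(119, 8) = 952: x ≡ 748 (mod 952).
  Combine with x ≡ 2 (mod 3); new modulus lcm = 2856.
    Write x = 748 + 952·t and substitute into x ≡ 2 (mod 3): 952·t ≡ 2 − 748 = -746 (mod 3).
    Reduce coefficients mod 3: 1·t ≡ 1 (mod 3).
    So t ≡ 1 (mod 3).
    Then x = 748 + 952·1 = 1700, valid modulo lcm(952, 3) = 2856: x ≡ 1700 (mod 2856).
Verify against each original: 1700 mod 17 = 0, 1700 mod 7 = 6, 1700 mod 8 = 4, 1700 mod 3 = 2.

x ≡ 1700 (mod 2856).
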